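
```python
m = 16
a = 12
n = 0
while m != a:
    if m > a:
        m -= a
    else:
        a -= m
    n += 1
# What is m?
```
Trace:
  m=16
  m=16, a=12
  m=16, a=12, n=0
  m=4, a=12, n=1
  m=4, a=8, n=2
  m=4, a=4, n=3

Final answer: 4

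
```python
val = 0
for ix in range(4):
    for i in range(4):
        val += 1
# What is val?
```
Trace:
  val=0
  val=1, ix=0, i=0
  val=2, ix=0, i=1
  val=3, ix=0, i=2
  val=4, ix=0, i=3
  val=5, ix=1, i=0
  val=6, ix=1, i=1
  val=7, ix=1, i=2
  val=8, ix=1, i=3
  val=9, ix=2, i=0
  val=10, ix=2, i=1
  val=11, ix=2, i=2
  val=12, ix=2, i=3
  val=13, ix=3, i=0
  val=14, ix=3, i=1
  val=15, ix=3, i=2
  val=16, ix=3, i=3

Final answer: 16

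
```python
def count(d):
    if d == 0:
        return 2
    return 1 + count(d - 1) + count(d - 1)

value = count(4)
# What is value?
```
Call trace (a repeated sub-call is expanded the first time; later identical calls just restate its return value):
count(d=4)
  count(d=3)
    count(d=2)
      count(d=1)
        count(d=0)
        -> return 2
        count(d=0)
        -> return 2
      -> return 5
      count(d=1) -> return 5  (same call as traced above)
    -> return 11
    count(d=2) -> return 11  (same call as traced above)
  -> return 23
  count(d=3) -> return 23  (same call as traced above)
-> return 47

Final answer: 47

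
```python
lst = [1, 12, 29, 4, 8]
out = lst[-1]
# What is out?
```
Trace:
  lst=[1, 12, 29, 4, 8]
  lst=[1, 12, 29, 4, 8], out=8

Final answer: 8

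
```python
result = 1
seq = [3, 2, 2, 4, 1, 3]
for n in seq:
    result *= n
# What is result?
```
Trace:
  result=1
  result=3, n=3
  result=6, n=2
  result=12, n=2
  result=48, n=4
  result=48, n=1
  result=144, n=3

Final answer: 144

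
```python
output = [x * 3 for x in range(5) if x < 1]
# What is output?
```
Trace:
  x=0
  x=1
  x=2
  x=3
  x=4
  output=[0]

Final answer: [0]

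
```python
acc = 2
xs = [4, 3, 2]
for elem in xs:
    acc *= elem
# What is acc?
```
Trace:
  acc=2
  acc=8, elem=4
  acc=24, elem=3
  acc=48, elem=2

Final answer: 48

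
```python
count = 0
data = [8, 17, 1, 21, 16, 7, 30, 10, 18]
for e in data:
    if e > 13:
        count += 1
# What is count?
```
Trace:
  count=0
  count=0, e=8
  count=1, e=17
  count=1, e=1
  count=2, e=21
  count=3, e=16
  count=3, e=7
  count=4, e=30
  count=4, e=10
  count=5, e=18

Final answer: 5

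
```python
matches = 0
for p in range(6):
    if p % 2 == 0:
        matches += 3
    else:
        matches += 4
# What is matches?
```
Trace:
  matches=0
  matches=3, p=0
  matches=7, p=1
  matches=10, p=2
  matches=14, p=3
  matches=17, p=4
  matches=21, p=5

Final answer: 21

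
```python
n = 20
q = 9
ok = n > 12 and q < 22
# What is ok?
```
Trace:
  n=20
  n=20, q=9
  n=20, q=9, ok=True

Final answer: True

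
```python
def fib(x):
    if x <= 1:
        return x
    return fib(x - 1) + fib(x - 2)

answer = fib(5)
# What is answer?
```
Call trace (a repeated sub-call is expanded the first time; later identical calls just restate its return value):
fib(x=5)
  fib(x=4)
    fib(x=3)
      fib(x=2)
        fib(x=1)
        -> return 1
        fib(x=0)
        -> return 0
      -> return 1
      fib(x=1)
      -> return 1
    -> return 2
    fib(x=2) -> return 1  (same call as traced above)
  -> return 3
  fib(x=3) -> return 2  (same call as traced above)
-> return 5

Final answer: 5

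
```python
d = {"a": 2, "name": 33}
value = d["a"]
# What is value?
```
Trace:
  d={'a': 2, 'name': 33}
  d={'a': 2, 'name': 33}, value=2

Final answer: 2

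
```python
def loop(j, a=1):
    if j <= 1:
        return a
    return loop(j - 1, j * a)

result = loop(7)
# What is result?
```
Call trace:
loop(j=7, a=1)
  loop(j=6, a=7)
    loop(j=5, a=42)
      loop(j=4, a=210)
        loop(j=3, a=840)
          loop(j=2, a=2520)
            loop(j=1, a=5040)
            -> return 5040
          -> return 5040
        -> return 5040
      -> return 5040
    -> return 5040
  -> return 5040
-> return 5040

Final answer: 5040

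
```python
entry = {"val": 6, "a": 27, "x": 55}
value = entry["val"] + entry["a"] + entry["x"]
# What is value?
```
Trace:
  entry={'val': 6, 'a': 27, 'x': 55}
  entry={'val': 6, 'a': 27, 'x': 55}, value=88

Final answer: 88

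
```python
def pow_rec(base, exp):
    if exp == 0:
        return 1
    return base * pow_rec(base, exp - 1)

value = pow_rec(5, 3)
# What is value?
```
Call trace:
pow_rec(base=5, exp=3)
  pow_rec(base=5, exp=2)
    pow_rec(base=5, exp=1)
      pow_rec(base=5, exp=0)
      -> return 1
    -> return 5
  -> return 25
-> return 125

Final answer: 125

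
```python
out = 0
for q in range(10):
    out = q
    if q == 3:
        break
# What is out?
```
Trace:
  out=0
  out=0, q=0
  out=1, q=1
  out=2, q=2
  out=3, q=3

Final answer: 3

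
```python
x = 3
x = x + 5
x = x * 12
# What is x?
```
Trace:
  x=3
  x=8
  x=96

Final answer: 96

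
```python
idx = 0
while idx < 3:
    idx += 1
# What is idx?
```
Trace:
  idx=0
  idx=1
  idx=2
  idx=3

Final answer: 3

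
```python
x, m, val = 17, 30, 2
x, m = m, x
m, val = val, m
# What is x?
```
Trace:
  x=17, m=30, val=2
  x=30, m=17, val=2
  x=30, m=2, val=17

Final answer: 30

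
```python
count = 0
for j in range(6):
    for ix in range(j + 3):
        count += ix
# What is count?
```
Trace:
  count=0
  count=0, j=0, ix=0
  count=1, j=0, ix=1
  count=3, j=0, ix=2
  count=3, j=1, ix=0
  count=4, j=1, ix=1
  count=6, j=1, ix=2
  count=9, j=1, ix=3
  count=9, j=2, ix=0
  count=10, j=2, ix=1
  count=12, j=2, ix=2
  count=15, j=2, ix=3
  count=19, j=2, ix=4
  count=19, j=3, ix=0
  count=20, j=3, ix=1
  count=22, j=3, ix=2
  count=25, j=3, ix=3
  count=29, j=3, ix=4
  count=34, j=3, ix=5
  count=34, j=4, ix=0
  count=35, j=4, ix=1
  count=37, j=4, ix=2
  count=40, j=4, ix=3
  count=44, j=4, ix=4
  count=49, j=4, ix=5
  count=55, j=4, ix=6
  count=55, j=5, ix=0
  count=56, j=5, ix=1
  count=58, j=5, ix=2
  count=61, j=5, ix=3
  count=65, j=5, ix=4
  count=70, j=5, ix=5
  count=76, j=5, ix=6
  count=83, j=5, ix=7

Final answer: 83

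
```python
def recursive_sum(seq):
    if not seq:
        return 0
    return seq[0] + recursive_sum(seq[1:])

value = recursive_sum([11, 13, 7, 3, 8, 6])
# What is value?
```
Call trace:
recursive_sum(seq=[11, 13, 7, 3, 8, 6])
  recursive_sum(seq=[13, 7, 3, 8, 6])
    recursive_sum(seq=[7, 3, 8, 6])
      recursive_sum(seq=[3, 8, 6])
        recursive_sum(seq=[8, 6])
          recursive_sum(seq=[6])
            recursive_sum(seq=[])
            -> return 0
          -> return 6
        -> return 14
      -> return 17
    -> return 24
  -> return 37
-> return 48

Final answer: 48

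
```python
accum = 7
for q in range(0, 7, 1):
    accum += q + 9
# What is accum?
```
Trace:
  accum=7
  accum=16, q=0
  accum=26, q=1
  accum=37, q=2
  accum=49, q=3
  accum=62, q=4
  accum=76, q=5
  accum=91, q=6

Final answer: 91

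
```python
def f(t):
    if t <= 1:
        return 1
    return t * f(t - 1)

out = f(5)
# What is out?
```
Call trace:
f(t=5)
  f(t=4)
    f(t=3)
      f(t=2)
        f(t=1)
        -> return 1
      -> return 2
    -> return 6
  -> return 24
-> return 120

Final answer: 120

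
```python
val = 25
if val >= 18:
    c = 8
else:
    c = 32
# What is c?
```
Trace:
  val=25
  val=25, c=8

Final answer: 8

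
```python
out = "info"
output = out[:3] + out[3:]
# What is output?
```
Trace:
  out='info'
  out='info', output='info'

Final answer: 'info'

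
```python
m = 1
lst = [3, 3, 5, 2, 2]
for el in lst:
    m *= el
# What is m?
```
Trace:
  m=1
  m=3, el=3
  m=9, el=3
  m=45, el=5
  m=90, el=2
  m=180, el=2

Final answer: 180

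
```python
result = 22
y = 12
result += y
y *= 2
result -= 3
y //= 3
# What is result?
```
Trace:
  result=22
  result=22, y=12
  result=34, y=12
  result=34, y=24
  result=31, y=24
  result=31, y=8

Final answer: 31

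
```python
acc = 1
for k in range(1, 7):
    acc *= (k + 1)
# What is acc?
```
Trace:
  acc=1
  acc=2, k=1
  acc=6, k=2
  acc=24, k=3
  acc=120, k=4
  acc=720, k=5
  acc=5040, k=6

Final answer: 5040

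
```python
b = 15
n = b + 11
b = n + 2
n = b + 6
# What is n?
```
Trace:
  b=15
  b=15, n=26
  b=28, n=26
  b=28, n=34

Final answer: 34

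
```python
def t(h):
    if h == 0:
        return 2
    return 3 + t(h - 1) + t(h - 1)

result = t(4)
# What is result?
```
Call trace (a repeated sub-call is expanded the first time; later identical calls just restate its return value):
t(h=4)
  t(h=3)
    t(h=2)
      t(h=1)
        t(h=0)
        -> return 2
        t(h=0)
        -> return 2
      -> return 7
      t(h=1) -> return 7  (same call as traced above)
    -> return 17
    t(h=2) -> return 17  (same call as traced above)
  -> return 37
  t(h=3) -> return 37  (same call as traced above)
-> return 77

Final answer: 77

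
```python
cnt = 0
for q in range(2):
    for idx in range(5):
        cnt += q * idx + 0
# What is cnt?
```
Trace:
  cnt=0
  cnt=0, q=0, idx=0
  cnt=0, q=0, idx=1
  cnt=0, q=0, idx=2
  cnt=0, q=0, idx=3
  cnt=0, q=0, idx=4
  cnt=0, q=1, idx=0
  cnt=1, q=1, idx=1
  cnt=3, q=1, idx=2
  cnt=6, q=1, idx=3
  cnt=10, q=1, idx=4

Final answer: 10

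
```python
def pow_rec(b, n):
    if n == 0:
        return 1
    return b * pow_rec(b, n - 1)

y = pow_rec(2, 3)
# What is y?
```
Call trace:
pow_rec(b=2, n=3)
  pow_rec(b=2, n=2)
    pow_rec(b=2, n=1)
      pow_rec(b=2, n=0)
      -> return 1
    -> return 2
  -> return 4
-> return 8

Final answer: 8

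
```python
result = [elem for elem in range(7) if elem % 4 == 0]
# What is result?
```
Trace:
  elem=0
  elem=1
  elem=2
  elem=3
  elem=4
  elem=5
  elem=6
  result=[0, 4]

Final answer: [0, 4]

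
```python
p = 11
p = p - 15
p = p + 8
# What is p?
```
Trace:
  p=11
  p=-4
  p=4

Final answer: 4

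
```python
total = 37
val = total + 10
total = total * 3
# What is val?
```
Trace:
  total=37
  total=37, val=47
  total=111, val=47

Final answer: 47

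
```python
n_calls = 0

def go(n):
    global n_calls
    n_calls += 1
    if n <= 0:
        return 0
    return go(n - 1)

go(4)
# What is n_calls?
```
Call trace:
go(n=4)
  go(n=3)
    go(n=2)
      go(n=1)
        go(n=0)
        -> return 0
      -> return 0
    -> return 0
  -> return 0
-> return 0

n_calls is incremented once per call. go is entered once for each n = 4, 3, 2, 1, 0 (the n <= 0 call returns without recursing), i.e. 4 + 1 calls.
n_calls = 5

Final answer: 5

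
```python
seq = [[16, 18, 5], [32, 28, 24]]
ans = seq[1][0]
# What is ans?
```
Trace:
  seq=[[16, 18, 5], [32, 28, 24]]
  seq=[[16, 18, 5], [32, 28, 24]], ans=32

Final answer: 32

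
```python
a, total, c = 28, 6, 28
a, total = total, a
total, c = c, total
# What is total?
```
Trace:
  a=28, total=6, c=28
  a=6, total=28, c=28
  a=6, total=28, c=28

Final answer: 28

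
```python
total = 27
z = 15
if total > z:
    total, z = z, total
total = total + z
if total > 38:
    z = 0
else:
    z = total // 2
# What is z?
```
Trace:
  total=27
  total=27, z=15
  total=15, z=27
  total=42, z=27
  total=42, z=0

Final answer: 0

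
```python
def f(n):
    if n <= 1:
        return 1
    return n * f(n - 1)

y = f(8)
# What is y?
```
Call trace:
f(n=8)
  f(n=7)
    f(n=6)
      f(n=5)
        f(n=4)
          f(n=3)
            f(n=2)
              f(n=1)
              -> return 1
            -> return 2
          -> return 6
        -> return 24
      -> return 120
    -> return 720
  -> return 5040
-> return 40320

Final answer: 40320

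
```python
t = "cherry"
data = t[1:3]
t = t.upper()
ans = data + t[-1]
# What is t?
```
Trace:
  t='cherry'
  t='cherry', data='he'
  t='CHERRY', data='he'
  t='CHERRY', data='he', ans='heY'

Final answer: 'CHERRY'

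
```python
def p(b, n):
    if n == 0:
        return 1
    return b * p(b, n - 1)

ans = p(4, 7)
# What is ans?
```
Call trace:
p(b=4, n=7)
  p(b=4, n=6)
    p(b=4, n=5)
      p(b=4, n=4)
        p(b=4, n=3)
          p(b=4, n=2)
            p(b=4, n=1)
              p(b=4, n=0)
              -> return 1
            -> return 4
          -> return 16
        -> return 64
      -> return 256
    -> return 1024
  -> return 4096
-> return 16384

Final answer: 16384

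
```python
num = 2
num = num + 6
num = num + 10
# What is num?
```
Trace:
  num=2
  num=8
  num=18

Final answer: 18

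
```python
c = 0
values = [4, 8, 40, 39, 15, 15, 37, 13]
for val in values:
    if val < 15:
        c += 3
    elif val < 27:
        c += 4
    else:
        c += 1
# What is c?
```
Trace:
  c=0
  c=3, val=4
  c=6, val=8
  c=7, val=40
  c=8, val=39
  c=12, val=15
  c=16, val=15
  c=17, val=37
  c=20, val=13

Final answer: 20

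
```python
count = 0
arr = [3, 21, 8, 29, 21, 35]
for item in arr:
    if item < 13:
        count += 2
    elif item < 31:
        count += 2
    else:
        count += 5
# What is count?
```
Trace:
  count=0
  count=2, item=3
  count=4, item=21
  count=6, item=8
  count=8, item=29
  count=10, item=21
  count=15, item=35

Final answer: 15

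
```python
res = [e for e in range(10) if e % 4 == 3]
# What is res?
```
Trace:
  e=0
  e=1
  e=2
  e=3
  e=4
  e=5
  e=6
  e=7
  e=8
  e=9
  res=[3, 7]

Final answer: [3, 7]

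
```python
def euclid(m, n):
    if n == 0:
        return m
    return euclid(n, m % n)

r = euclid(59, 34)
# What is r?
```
Call trace:
euclid(m=59, n=34)
  euclid(m=34, n=25)
    euclid(m=25, n=9)
      euclid(m=9, n=7)
        euclid(m=7, n=2)
          euclid(m=2, n=1)
            euclid(m=1, n=0)
            -> return 1
          -> return 1
        -> return 1
      -> return 1
    -> return 1
  -> return 1
-> return 1

Final answer: 1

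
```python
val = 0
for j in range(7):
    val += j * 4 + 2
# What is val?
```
Trace:
  val=0
  val=2, j=0
  val=8, j=1
  val=18, j=2
  val=32, j=3
  val=50, j=4
  val=72, j=5
  val=98, j=6

Final answer: 98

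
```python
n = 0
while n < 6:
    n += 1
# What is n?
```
Trace:
  n=0
  n=1
  n=2
  n=3
  n=4
  n=5
  n=6

Final answer: 6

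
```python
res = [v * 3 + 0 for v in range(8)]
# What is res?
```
Trace:
  v=0
  v=1
  v=2
  v=3
  v=4
  v=5
  v=6
  v=7
  res=[0, 3, 6, 9, 12, 15, 18, 21]

Final answer: [0, 3, 6, 9, 12, 15, 18, 21]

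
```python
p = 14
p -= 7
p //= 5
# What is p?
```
Trace:
  p=14
  p=7
  p=1

Final answer: 1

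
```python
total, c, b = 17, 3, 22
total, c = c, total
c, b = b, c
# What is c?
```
Trace:
  total=17, c=3, b=22
  total=3, c=17, b=22
  total=3, c=22, b=17

Final answer: 22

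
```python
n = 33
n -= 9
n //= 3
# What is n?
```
Trace:
  n=33
  n=24
  n=8

Final answer: 8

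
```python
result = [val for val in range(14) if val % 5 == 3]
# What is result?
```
Trace:
  val=0
  val=1
  val=2
  val=3
  val=4
  val=5
  val=6
  val=7
  val=8
  val=9
  val=10
  val=11
  val=12
  val=13
  result=[3, 8, 13]

Final answer: [3, 8, 13]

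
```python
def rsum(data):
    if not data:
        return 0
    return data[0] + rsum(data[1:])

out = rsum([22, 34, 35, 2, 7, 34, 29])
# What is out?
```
Call trace:
rsum(data=[22, 34, 35, 2, 7, 34, 29])
  rsum(data=[34, 35, 2, 7, 34, 29])
    rsum(data=[35, 2, 7, 34, 29])
      rsum(data=[2, 7, 34, 29])
        rsum(data=[7, 34, 29])
          rsum(data=[34, 29])
            rsum(data=[29])
              rsum(data=[])
              -> return 0
            -> return 29
          -> return 63
        -> return 70
      -> return 72
    -> return 107
  -> return 141
-> return 163

Final answer: 163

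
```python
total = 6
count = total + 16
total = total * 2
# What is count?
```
Trace:
  total=6
  total=6, count=22
  total=12, count=22

Final answer: 22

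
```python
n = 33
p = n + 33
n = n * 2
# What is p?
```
Trace:
  n=33
  n=33, p=66
  n=66, p=66

Final answer: 66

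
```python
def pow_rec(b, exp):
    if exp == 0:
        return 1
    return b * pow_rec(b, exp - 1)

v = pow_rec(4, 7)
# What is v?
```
Call trace:
pow_rec(b=4, exp=7)
  pow_rec(b=4, exp=6)
    pow_rec(b=4, exp=5)
      pow_rec(b=4, exp=4)
        pow_rec(b=4, exp=3)
          pow_rec(b=4, exp=2)
            pow_rec(b=4, exp=1)
              pow_rec(b=4, exp=0)
              -> return 1
            -> return 4
          -> return 16
        -> return 64
      -> return 256
    -> return 1024
  -> return 4096
-> return 16384

Final answer: 16384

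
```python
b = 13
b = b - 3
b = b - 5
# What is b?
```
Trace:
  b=13
  b=10
  b=5

Final answer: 5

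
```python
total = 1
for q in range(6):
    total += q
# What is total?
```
Trace:
  total=1
  total=1, q=0
  total=2, q=1
  total=4, q=2
  total=7, q=3
  total=11, q=4
  total=16, q=5

Final answer: 16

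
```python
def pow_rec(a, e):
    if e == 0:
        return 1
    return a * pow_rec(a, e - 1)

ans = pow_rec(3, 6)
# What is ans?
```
Call trace:
pow_rec(a=3, e=6)
  pow_rec(a=3, e=5)
    pow_rec(a=3, e=4)
      pow_rec(a=3, e=3)
        pow_rec(a=3, e=2)
          pow_rec(a=3, e=1)
            pow_rec(a=3, e=0)
            -> return 1
          -> return 3
        -> return 9
      -> return 27
    -> return 81
  -> return 243
-> return 729

Final answer: 729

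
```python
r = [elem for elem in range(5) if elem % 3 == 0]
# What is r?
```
Trace:
  elem=0
  elem=1
  elem=2
  elem=3
  elem=4
  r=[0, 3]

Final answer: [0, 3]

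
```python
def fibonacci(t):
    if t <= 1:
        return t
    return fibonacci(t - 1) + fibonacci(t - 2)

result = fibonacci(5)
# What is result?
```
Call trace (a repeated sub-call is expanded the first time; later identical calls just restate its return value):
fibonacci(t=5)
  fibonacci(t=4)
    fibonacci(t=3)
      fibonacci(t=2)
        fibonacci(t=1)
        -> return 1
        fibonacci(t=0)
        -> return 0
      -> return 1
      fibonacci(t=1)
      -> return 1
    -> return 2
    fibonacci(t=2) -> return 1  (same call as traced above)
  -> return 3
  fibonacci(t=3) -> return 2  (same call as traced above)
-> return 5

Final answer: 5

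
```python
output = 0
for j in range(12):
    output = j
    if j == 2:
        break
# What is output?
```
Trace:
  output=0
  output=0, j=0
  output=1, j=1
  output=2, j=2

Final answer: 2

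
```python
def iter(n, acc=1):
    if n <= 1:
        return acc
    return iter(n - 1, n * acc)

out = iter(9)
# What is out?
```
Call trace:
iter(n=9, acc=1)
  iter(n=8, acc=9)
    iter(n=7, acc=72)
      iter(n=6, acc=504)
        iter(n=5, acc=3024)
          iter(n=4, acc=15120)
            iter(n=3, acc=60480)
              iter(n=2, acc=181440)
                iter(n=1, acc=362880)
                -> return 362880
              -> return 362880
            -> return 362880
          -> return 362880
        -> return 362880
      -> return 362880
    -> return 362880
  -> return 362880
-> return 362880

Final answer: 362880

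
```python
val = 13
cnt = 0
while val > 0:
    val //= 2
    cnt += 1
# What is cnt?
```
Trace:
  val=13
  val=13, cnt=0
  val=6, cnt=1
  val=3, cnt=2
  val=1, cnt=3
  val=0, cnt=4

Final answer: 4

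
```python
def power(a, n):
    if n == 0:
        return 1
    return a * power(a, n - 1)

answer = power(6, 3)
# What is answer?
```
Call trace:
power(a=6, n=3)
  power(a=6, n=2)
    power(a=6, n=1)
      power(a=6, n=0)
      -> return 1
    -> return 6
  -> return 36
-> return 216

Final answer: 216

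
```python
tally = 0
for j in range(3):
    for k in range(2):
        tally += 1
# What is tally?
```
Trace:
  tally=0
  tally=1, j=0, k=0
  tally=2, j=0, k=1
  tally=3, j=1, k=0
  tally=4, j=1, k=1
  tally=5, j=2, k=0
  tally=6, j=2, k=1

Final answer: 6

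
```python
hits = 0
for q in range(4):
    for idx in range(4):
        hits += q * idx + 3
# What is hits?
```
Trace:
  hits=0
  hits=3, q=0, idx=0
  hits=6, q=0, idx=1
  hits=9, q=0, idx=2
  hits=12, q=0, idx=3
  hits=15, q=1, idx=0
  hits=19, q=1, idx=1
  hits=24, q=1, idx=2
  hits=30, q=1, idx=3
  hits=33, q=2, idx=0
  hits=38, q=2, idx=1
  hits=45, q=2, idx=2
  hits=54, q=2, idx=3
  hits=57, q=3, idx=0
  hits=63, q=3, idx=1
  hits=72, q=3, idx=2
  hits=84, q=3, idx=3

Final answer: 84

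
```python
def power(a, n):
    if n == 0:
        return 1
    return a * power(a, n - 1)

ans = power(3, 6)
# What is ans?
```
Call trace:
power(a=3, n=6)
  power(a=3, n=5)
    power(a=3, n=4)
      power(a=3, n=3)
        power(a=3, n=2)
          power(a=3, n=1)
            power(a=3, n=0)
            -> return 1
          -> return 3
        -> return 9
      -> return 27
    -> return 81
  -> return 243
-> return 729

Final answer: 729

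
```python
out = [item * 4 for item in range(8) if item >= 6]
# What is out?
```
Trace:
  item=0
  item=1
  item=2
  item=3
  item=4
  item=5
  item=6
  item=7
  out=[24, 28]

Final answer: [24, 28]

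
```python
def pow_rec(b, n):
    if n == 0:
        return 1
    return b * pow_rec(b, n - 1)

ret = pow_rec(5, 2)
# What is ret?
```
Call trace:
pow_rec(b=5, n=2)
  pow_rec(b=5, n=1)
    pow_rec(b=5, n=0)
    -> return 1
  -> return 5
-> return 25

Final answer: 25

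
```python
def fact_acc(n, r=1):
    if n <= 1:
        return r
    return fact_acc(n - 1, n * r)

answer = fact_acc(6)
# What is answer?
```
Call trace:
fact_acc(n=6, r=1)
  fact_acc(n=5, r=6)
    fact_acc(n=4, r=30)
      fact_acc(n=3, r=120)
        fact_acc(n=2, r=360)
          fact_acc(n=1, r=720)
          -> return 720
        -> return 720
      -> return 720
    -> return 720
  -> return 720
-> return 720

Final answer: 720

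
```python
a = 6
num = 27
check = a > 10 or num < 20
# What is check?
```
Trace:
  a=6
  a=6, num=27
  a=6, num=27, check=False

Final answer: False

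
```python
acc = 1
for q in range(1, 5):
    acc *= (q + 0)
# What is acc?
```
Trace:
  acc=1
  acc=1, q=1
  acc=2, q=2
  acc=6, q=3
  acc=24, q=4

Final answer: 24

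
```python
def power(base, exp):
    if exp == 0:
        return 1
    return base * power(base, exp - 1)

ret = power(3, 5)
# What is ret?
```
Call trace:
power(base=3, exp=5)
  power(base=3, exp=4)
    power(base=3, exp=3)
      power(base=3, exp=2)
        power(base=3, exp=1)
          power(base=3, exp=0)
          -> return 1
        -> return 3
      -> return 9
    -> return 27
  -> return 81
-> return 243

Final answer: 243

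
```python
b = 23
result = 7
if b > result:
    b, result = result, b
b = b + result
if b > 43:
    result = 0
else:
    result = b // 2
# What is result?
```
Trace:
  b=23
  b=23, result=7
  b=7, result=23
  b=30, result=23
  b=30, result=15

Final answer: 15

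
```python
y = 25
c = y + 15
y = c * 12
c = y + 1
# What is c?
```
Trace:
  y=25
  y=25, c=40
  y=480, c=40
  y=480, c=481

Final answer: 481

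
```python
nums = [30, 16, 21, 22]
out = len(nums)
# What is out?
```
Trace:
  nums=[30, 16, 21, 22]
  nums=[30, 16, 21, 22], out=4

Final answer: 4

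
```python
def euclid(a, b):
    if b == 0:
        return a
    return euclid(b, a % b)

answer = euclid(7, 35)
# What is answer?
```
Call trace:
euclid(a=7, b=35)
  euclid(a=35, b=7)
    euclid(a=7, b=0)
    -> return 7
  -> return 7
-> return 7

Final answer: 7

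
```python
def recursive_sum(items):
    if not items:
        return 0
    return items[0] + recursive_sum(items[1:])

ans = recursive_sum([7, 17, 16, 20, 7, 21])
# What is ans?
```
Call trace:
recursive_sum(items=[7, 17, 16, 20, 7, 21])
  recursive_sum(items=[17, 16, 20, 7, 21])
    recursive_sum(items=[16, 20, 7, 21])
      recursive_sum(items=[20, 7, 21])
        recursive_sum(items=[7, 21])
          recursive_sum(items=[21])
            recursive_sum(items=[])
            -> return 0
          -> return 21
        -> return 28
      -> return 48
    -> return 64
  -> return 81
-> return 88

Final answer: 88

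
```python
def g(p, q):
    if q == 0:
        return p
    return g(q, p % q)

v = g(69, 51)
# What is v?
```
Call trace:
g(p=69, q=51)
  g(p=51, q=18)
    g(p=18, q=15)
      g(p=15, q=3)
        g(p=3, q=0)
        -> return 3
      -> return 3
    -> return 3
  -> return 3
-> return 3

Final answer: 3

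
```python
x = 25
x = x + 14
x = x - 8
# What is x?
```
Trace:
  x=25
  x=39
  x=31

Final answer: 31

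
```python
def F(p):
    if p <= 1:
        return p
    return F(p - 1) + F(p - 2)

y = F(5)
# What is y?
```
Call trace (a repeated sub-call is expanded the first time; later identical calls just restate its return value):
F(p=5)
  F(p=4)
    F(p=3)
      F(p=2)
        F(p=1)
        -> return 1
        F(p=0)
        -> return 0
      -> return 1
      F(p=1)
      -> return 1
    -> return 2
    F(p=2) -> return 1  (same call as traced above)
  -> return 3
  F(p=3) -> return 2  (same call as traced above)
-> return 5

Final answer: 5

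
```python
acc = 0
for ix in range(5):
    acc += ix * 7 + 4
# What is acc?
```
Trace:
  acc=0
  acc=4, ix=0
  acc=15, ix=1
  acc=33, ix=2
  acc=58, ix=3
  acc=90, ix=4

Final answer: 90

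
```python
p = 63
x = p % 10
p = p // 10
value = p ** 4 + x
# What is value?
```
Trace:
  p=63
  p=63, x=3
  p=6, x=3
  p=6, x=3, value=1299

Final answer: 1299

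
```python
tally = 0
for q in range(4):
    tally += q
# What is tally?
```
Trace:
  tally=0
  tally=0, q=0
  tally=1, q=1
  tally=3, q=2
  tally=6, q=3

Final answer: 6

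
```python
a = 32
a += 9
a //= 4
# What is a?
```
Trace:
  a=32
  a=41
  a=10

Final answer: 10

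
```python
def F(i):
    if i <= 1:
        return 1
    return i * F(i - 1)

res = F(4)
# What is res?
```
Call trace:
F(i=4)
  F(i=3)
    F(i=2)
      F(i=1)
      -> return 1
    -> return 2
  -> return 6
-> return 24

Final answer: 24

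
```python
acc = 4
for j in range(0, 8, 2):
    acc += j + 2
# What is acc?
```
Trace:
  acc=4
  acc=6, j=0
  acc=10, j=2
  acc=16, j=4
  acc=24, j=6

Final answer: 24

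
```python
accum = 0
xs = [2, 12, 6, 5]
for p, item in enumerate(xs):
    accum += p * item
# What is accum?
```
Trace:
  accum=0
  accum=0, p=0, item=2
  accum=12, p=1, item=12
  accum=24, p=2, item=6
  accum=39, p=3, item=5

Final answer: 39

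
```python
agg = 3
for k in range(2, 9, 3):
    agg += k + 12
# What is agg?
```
Trace:
  agg=3
  agg=17, k=2
  agg=34, k=5
  agg=54, k=8

Final answer: 54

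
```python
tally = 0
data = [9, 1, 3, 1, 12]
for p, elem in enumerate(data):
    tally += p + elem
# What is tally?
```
Trace:
  tally=0
  tally=9, p=0, elem=9
  tally=11, p=1, elem=1
  tally=16, p=2, elem=3
  tally=20, p=3, elem=1
  tally=36, p=4, elem=12

Final answer: 36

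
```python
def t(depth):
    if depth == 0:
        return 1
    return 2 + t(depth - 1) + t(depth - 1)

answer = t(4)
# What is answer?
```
Call trace (a repeated sub-call is expanded the first time; later identical calls just restate its return value):
t(depth=4)
  t(depth=3)
    t(depth=2)
      t(depth=1)
        t(depth=0)
        -> return 1
        t(depth=0)
        -> return 1
      -> return 4
      t(depth=1) -> return 4  (same call as traced above)
    -> return 10
    t(depth=2) -> return 10  (same call as traced above)
  -> return 22
  t(depth=3) -> return 22  (same call as traced above)
-> return 46

Final answer: 46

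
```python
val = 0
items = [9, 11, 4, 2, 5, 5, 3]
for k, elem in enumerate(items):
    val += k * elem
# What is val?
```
Trace:
  val=0
  val=0, k=0, elem=9
  val=11, k=1, elem=11
  val=19, k=2, elem=4
  val=25, k=3, elem=2
  val=45, k=4, elem=5
  val=70, k=5, elem=5
  val=88, k=6, elem=3

Final answer: 88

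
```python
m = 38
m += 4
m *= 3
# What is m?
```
Trace:
  m=38
  m=42
  m=126

Final answer: 126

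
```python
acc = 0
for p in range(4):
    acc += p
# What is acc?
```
Trace:
  acc=0
  acc=0, p=0
  acc=1, p=1
  acc=3, p=2
  acc=6, p=3

Final answer: 6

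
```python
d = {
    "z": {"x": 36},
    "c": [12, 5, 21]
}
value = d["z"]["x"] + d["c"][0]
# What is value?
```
Trace:
  d={'z': {'x': 36}, 'c': [12, 5, 21]}
  d={'z': {'x': 36}, 'c': [12, 5, 21]}, value=48

Final answer: 48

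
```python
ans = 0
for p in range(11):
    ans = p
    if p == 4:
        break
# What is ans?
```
Trace:
  ans=0
  ans=0, p=0
  ans=1, p=1
  ans=2, p=2
  ans=3, p=3
  ans=4, p=4

Final answer: 4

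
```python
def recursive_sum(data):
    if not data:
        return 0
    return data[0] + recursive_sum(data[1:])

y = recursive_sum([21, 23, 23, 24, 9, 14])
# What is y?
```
Call trace:
recursive_sum(data=[21, 23, 23, 24, 9, 14])
  recursive_sum(data=[23, 23, 24, 9, 14])
    recursive_sum(data=[23, 24, 9, 14])
      recursive_sum(data=[24, 9, 14])
        recursive_sum(data=[9, 14])
          recursive_sum(data=[14])
            recursive_sum(data=[])
            -> return 0
          -> return 14
        -> return 23
      -> return 47
    -> return 70
  -> return 93
-> return 114

Final answer: 114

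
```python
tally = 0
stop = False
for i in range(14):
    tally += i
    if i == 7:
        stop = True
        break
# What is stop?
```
Trace:
  tally=0
  tally=0, stop=False
  tally=0, stop=False, i=0
  tally=1, stop=False, i=1
  tally=3, stop=False, i=2
  tally=6, stop=False, i=3
  tally=10, stop=False, i=4
  tally=15, stop=False, i=5
  tally=21, stop=False, i=6
  tally=28, stop=True, i=7

Final answer: True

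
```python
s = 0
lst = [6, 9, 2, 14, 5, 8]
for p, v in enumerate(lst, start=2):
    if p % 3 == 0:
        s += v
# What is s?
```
Trace:
  s=0
  s=0, p=2, v=6
  s=9, p=3, v=9
  s=9, p=4, v=2
  s=9, p=5, v=14
  s=14, p=6, v=5
  s=14, p=7, v=8

Final answer: 14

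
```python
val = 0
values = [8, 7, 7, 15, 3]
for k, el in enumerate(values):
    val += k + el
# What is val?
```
Trace:
  val=0
  val=8, k=0, el=8
  val=16, k=1, el=7
  val=25, k=2, el=7
  val=43, k=3, el=15
  val=50, k=4, el=3

Final answer: 50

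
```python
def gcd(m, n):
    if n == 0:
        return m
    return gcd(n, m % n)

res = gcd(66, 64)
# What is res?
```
Call trace:
gcd(m=66, n=64)
  gcd(m=64, n=2)
    gcd(m=2, n=0)
    -> return 2
  -> return 2
-> return 2

Final answer: 2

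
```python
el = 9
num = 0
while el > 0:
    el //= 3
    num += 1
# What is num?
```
Trace:
  el=9
  el=9, num=0
  el=3, num=1
  el=1, num=2
  el=0, num=3

Final answer: 3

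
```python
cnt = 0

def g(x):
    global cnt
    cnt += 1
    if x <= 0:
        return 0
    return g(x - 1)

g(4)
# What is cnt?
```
Call trace:
g(x=4)
  g(x=3)
    g(x=2)
      g(x=1)
        g(x=0)
        -> return 0
      -> return 0
    -> return 0
  -> return 0
-> return 0

cnt is incremented once per call. g is entered once for each x = 4, 3, 2, 1, 0 (the x <= 0 call returns without recursing), i.e. 4 + 1 calls.
cnt = 5

Final answer: 5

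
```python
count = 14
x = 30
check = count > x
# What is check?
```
Trace:
  count=14
  count=14, x=30
  count=14, x=30, check=False

Final answer: False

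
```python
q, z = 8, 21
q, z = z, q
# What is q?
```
Trace:
  q=8, z=21
  q=21, z=8

Final answer: 21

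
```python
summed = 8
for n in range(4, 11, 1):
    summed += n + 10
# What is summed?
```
Trace:
  summed=8
  summed=22, n=4
  summed=37, n=5
  summed=53, n=6
  summed=70, n=7
  summed=88, n=8
  summed=107, n=9
  summed=127, n=10

Final answer: 127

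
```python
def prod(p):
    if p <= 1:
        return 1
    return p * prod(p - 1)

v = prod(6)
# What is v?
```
Call trace:
prod(p=6)
  prod(p=5)
    prod(p=4)
      prod(p=3)
        prod(p=2)
          prod(p=1)
          -> return 1
        -> return 2
      -> return 6
    -> return 24
  -> return 120
-> return 720

Final answer: 720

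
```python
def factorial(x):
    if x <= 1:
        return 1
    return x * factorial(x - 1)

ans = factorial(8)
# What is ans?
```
Call trace:
factorial(x=8)
  factorial(x=7)
    factorial(x=6)
      factorial(x=5)
        factorial(x=4)
          factorial(x=3)
            factorial(x=2)
              factorial(x=1)
              -> return 1
            -> return 2
          -> return 6
        -> return 24
      -> return 120
    -> return 720
  -> return 5040
-> return 40320

Final answer: 40320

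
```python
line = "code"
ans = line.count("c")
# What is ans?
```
Trace:
  line='code'
  line='code', ans=1

Final answer: 1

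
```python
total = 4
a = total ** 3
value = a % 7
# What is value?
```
Trace:
  total=4
  total=4, a=64
  total=4, a=64, value=1

Final answer: 1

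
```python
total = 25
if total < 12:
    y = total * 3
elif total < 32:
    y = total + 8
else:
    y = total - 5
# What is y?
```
Trace:
  total=25
  total=25, y=33

Final answer: 33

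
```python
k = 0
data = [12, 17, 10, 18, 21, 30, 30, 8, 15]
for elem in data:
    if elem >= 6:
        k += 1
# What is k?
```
Trace:
  k=0
  k=1, elem=12
  k=2, elem=17
  k=3, elem=10
  k=4, elem=18
  k=5, elem=21
  k=6, elem=30
  k=7, elem=30
  k=8, elem=8
  k=9, elem=15

Final answer: 9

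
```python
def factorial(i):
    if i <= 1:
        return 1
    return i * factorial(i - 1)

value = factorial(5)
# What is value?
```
Call trace:
factorial(i=5)
  factorial(i=4)
    factorial(i=3)
      factorial(i=2)
        factorial(i=1)
        -> return 1
      -> return 2
    -> return 6
  -> return 24
-> return 120

Final answer: 120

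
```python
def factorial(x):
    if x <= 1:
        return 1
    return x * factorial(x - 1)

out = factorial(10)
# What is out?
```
Call trace:
factorial(x=10)
  factorial(x=9)
    factorial(x=8)
      factorial(x=7)
        factorial(x=6)
          factorial(x=5)
            factorial(x=4)
              factorial(x=3)
                factorial(x=2)
                  factorial(x=1)
                  -> return 1
                -> return 2
              -> return 6
            -> return 24
          -> return 120
        -> return 720
      -> return 5040
    -> return 40320
  -> return 362880
-> return 3628800

Final answer: 3628800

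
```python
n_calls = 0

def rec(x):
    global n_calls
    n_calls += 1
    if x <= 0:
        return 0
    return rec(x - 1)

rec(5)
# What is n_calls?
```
Call trace:
rec(x=5)
  rec(x=4)
    rec(x=3)
      rec(x=2)
        rec(x=1)
          rec(x=0)
          -> return 0
        -> return 0
      -> return 0
    -> return 0
  -> return 0
-> return 0

n_calls is incremented once per call. rec is entered once for each x = 5, 4, 3, 2, 1, 0 (the x <= 0 call returns without recursing), i.e. 5 + 1 calls.
n_calls = 6

Final answer: 6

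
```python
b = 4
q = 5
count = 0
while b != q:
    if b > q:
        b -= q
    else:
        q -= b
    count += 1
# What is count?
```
Trace:
  b=4
  b=4, q=5
  b=4, q=5, count=0
  b=4, q=1, count=1
  b=3, q=1, count=2
  b=2, q=1, count=3
  b=1, q=1, count=4

Final answer: 4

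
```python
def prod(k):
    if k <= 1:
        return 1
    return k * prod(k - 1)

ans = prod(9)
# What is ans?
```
Call trace:
prod(k=9)
  prod(k=8)
    prod(k=7)
      prod(k=6)
        prod(k=5)
          prod(k=4)
            prod(k=3)
              prod(k=2)
                prod(k=1)
                -> return 1
              -> return 2
            -> return 6
          -> return 24
        -> return 120
      -> return 720
    -> return 5040
  -> return 40320
-> return 362880

Final answer: 362880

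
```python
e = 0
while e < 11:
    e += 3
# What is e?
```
Trace:
  e=0
  e=3
  e=6
  e=9
  e=12

Final answer: 12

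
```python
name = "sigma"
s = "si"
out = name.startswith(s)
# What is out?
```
Trace:
  name='sigma'
  name='sigma', s='si'
  name='sigma', s='si', out=True

Final answer: True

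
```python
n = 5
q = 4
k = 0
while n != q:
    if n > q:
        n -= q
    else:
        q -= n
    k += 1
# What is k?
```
Trace:
  n=5
  n=5, q=4
  n=5, q=4, k=0
  n=1, q=4, k=1
  n=1, q=3, k=2
  n=1, q=2, k=3
  n=1, q=1, k=4

Final answer: 4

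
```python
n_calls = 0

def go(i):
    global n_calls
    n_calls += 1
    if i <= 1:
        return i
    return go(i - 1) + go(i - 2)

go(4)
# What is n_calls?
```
Call trace (a repeated sub-call is expanded the first time; later identical calls just restate its return value):
go(i=4)
  go(i=3)
    go(i=2)
      go(i=1)
      -> return 1
      go(i=0)
      -> return 0
    -> return 1
    go(i=1)
    -> return 1
  -> return 2
  go(i=2) -> return 1  (same call as traced above)
-> return 3

n_calls is incremented once per call, so count the calls in each subtree. Let C(i) = number of calls made by go(i).
C(0) = C(1) = 1 (base case, no recursion); C(i) = 1 + C(i - 1) + C(i - 2) otherwise.
C(2) = 1 + C(1) + C(0) = 1 + 1 + 1 = 3
C(3) = 1 + C(2) + C(1) = 1 + 3 + 1 = 5
C(4) = 1 + C(3) + C(2) = 1 + 5 + 3 = 9
n_calls = C(4) = 9

Final answer: 9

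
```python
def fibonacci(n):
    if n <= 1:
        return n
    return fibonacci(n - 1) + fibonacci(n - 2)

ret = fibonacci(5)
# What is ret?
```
Call trace (a repeated sub-call is expanded the first time; later identical calls just restate its return value):
fibonacci(n=5)
  fibonacci(n=4)
    fibonacci(n=3)
      fibonacci(n=2)
        fibonacci(n=1)
        -> return 1
        fibonacci(n=0)
        -> return 0
      -> return 1
      fibonacci(n=1)
      -> return 1
    -> return 2
    fibonacci(n=2) -> return 1  (same call as traced above)
  -> return 3
  fibonacci(n=3) -> return 2  (same call as traced above)
-> return 5

Final answer: 5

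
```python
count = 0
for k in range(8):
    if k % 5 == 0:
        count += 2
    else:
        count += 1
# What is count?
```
Trace:
  count=0
  count=2, k=0
  count=3, k=1
  count=4, k=2
  count=5, k=3
  count=6, k=4
  count=8, k=5
  count=9, k=6
  count=10, k=7

Final answer: 10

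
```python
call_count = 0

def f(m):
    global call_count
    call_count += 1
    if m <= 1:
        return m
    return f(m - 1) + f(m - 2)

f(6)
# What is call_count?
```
Call trace (a repeated sub-call is expanded the first time; later identical calls just restate its return value):
f(m=6)
  f(m=5)
    f(m=4)
      f(m=3)
        f(m=2)
          f(m=1)
          -> return 1
          f(m=0)
          -> return 0
        -> return 1
        f(m=1)
        -> return 1
      -> return 2
      f(m=2) -> return 1  (same call as traced above)
    -> return 3
    f(m=3) -> return 2  (same call as traced above)
  -> return 5
  f(m=4) -> return 3  (same call as traced above)
-> return 8

call_count is incremented once per call, so count the calls in each subtree. Let C(m) = number of calls made by f(m).
C(0) = C(1) = 1 (base case, no recursion); C(m) = 1 + C(m - 1) + C(m - 2) otherwise.
C(2) = 1 + C(1) + C(0) = 1 + 1 + 1 = 3
C(3) = 1 + C(2) + C(1) = 1 + 3 + 1 = 5
C(4) = 1 + C(3) + C(2) = 1 + 5 + 3 = 9
C(5) = 1 + C(4) + C(3) = 1 + 9 + 5 = 15
C(6) = 1 + C(5) + C(4) = 1 + 15 + 9 = 25
call_count = C(6) = 25

Final answer: 25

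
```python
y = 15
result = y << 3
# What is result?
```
Trace:
  y=15
  y=15, result=120

Final answer: 120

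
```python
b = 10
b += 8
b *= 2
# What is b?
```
Trace:
  b=10
  b=18
  b=36

Final answer: 36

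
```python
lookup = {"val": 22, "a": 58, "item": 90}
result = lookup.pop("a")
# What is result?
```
Trace:
  lookup={'val': 22, 'a': 58, 'item': 90}
  lookup={'val': 22, 'item': 90}, result=58

Final answer: 58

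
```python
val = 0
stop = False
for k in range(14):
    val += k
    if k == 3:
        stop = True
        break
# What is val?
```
Trace:
  val=0
  val=0, stop=False
  val=0, stop=False, k=0
  val=1, stop=False, k=1
  val=3, stop=False, k=2
  val=6, stop=True, k=3

Final answer: 6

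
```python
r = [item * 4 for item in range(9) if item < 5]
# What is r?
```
Trace:
  item=0
  item=1
  item=2
  item=3
  item=4
  item=5
  item=6
  item=7
  item=8
  r=[0, 4, 8, 12, 16]

Final answer: [0, 4, 8, 12, 16]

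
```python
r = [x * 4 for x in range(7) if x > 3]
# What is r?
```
Trace:
  x=0
  x=1
  x=2
  x=3
  x=4
  x=5
  x=6
  r=[16, 20, 24]

Final answer: [16, 20, 24]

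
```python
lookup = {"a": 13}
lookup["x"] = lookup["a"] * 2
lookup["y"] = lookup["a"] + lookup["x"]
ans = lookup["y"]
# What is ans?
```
Trace:
  lookup={'a': 13}
  lookup={'a': 13, 'x': 26}
  lookup={'a': 13, 'x': 26, 'y': 39}
  lookup={'a': 13, 'x': 26, 'y': 39}, ans=39

Final answer: 39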